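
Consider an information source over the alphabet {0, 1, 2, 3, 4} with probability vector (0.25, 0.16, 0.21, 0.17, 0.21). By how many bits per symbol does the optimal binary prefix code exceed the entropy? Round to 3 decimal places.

Entropy H = −Σ p log₂ p ≈ 2.3033 bits.
Huffman merges: 4/25+17/100→33/100; 21/100+21/100→21/50; 1/4+33/100→29/50; 21/50+29/50→1. L = 233/100 ≈ 2.3300.
L − H = 2.3300 − 2.3033 = 0.027 bits.

0.027 bits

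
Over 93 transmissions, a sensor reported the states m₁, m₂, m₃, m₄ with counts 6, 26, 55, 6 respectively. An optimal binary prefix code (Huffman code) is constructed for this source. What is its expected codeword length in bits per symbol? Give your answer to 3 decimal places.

1.538 bits/symbol

Probabilities are the counts divided by 93.
Repeatedly combine the two least-probable nodes; the expected code length is the sum of the merged weights.
merge 2/31 + 2/31 → 4/31
merge 4/31 + 26/93 → 38/93
merge 38/93 + 55/93 → 1
L = 4/31 + 38/93 + 1 = 143/93 ≈ 1.538 bits/symbol.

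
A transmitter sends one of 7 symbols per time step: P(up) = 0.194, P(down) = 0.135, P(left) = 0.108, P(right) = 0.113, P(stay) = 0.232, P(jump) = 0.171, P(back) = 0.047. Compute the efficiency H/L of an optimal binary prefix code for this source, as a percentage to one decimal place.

Entropy H = −Σ p log₂ p ≈ 2.6833 bits.
Huffman merges: 47/1000+27/250→31/200; 113/1000+27/200→31/125; 31/200+171/1000→163/500; 97/500+29/125→213/500; 31/125+163/500→287/500; 213/500+287/500→1. L = 2729/1000 ≈ 2.7290.
Efficiency = H/L = 2.6833/2.7290 = 98.3%.

98.3%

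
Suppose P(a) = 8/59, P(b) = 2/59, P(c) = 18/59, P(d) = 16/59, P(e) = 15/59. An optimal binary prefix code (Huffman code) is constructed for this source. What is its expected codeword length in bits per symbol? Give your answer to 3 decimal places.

2.169 bits/symbol

Repeatedly combine the two least-probable nodes; the expected code length is the sum of the merged weights.
merge 2/59 + 8/59 → 10/59
merge 10/59 + 15/59 → 25/59
merge 16/59 + 18/59 → 34/59
merge 25/59 + 34/59 → 1
L = 10/59 + 25/59 + 34/59 + 1 = 128/59 ≈ 2.169 bits/symbol.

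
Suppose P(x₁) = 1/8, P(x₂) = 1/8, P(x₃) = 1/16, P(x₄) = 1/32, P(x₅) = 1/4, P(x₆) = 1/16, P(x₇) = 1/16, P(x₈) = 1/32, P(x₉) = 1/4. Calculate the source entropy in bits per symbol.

Each probability is a power of 1/2, so log₂(1/p) is an integer.
H = Σ p·log₂(1/p) = 1/8·3 + 1/8·3 + 1/16·4 + 1/32·5 + 1/4·2 + 1/16·4 + 1/16·4 + 1/32·5 + 1/4·2 = 2.8125 bits.

2.8125 bits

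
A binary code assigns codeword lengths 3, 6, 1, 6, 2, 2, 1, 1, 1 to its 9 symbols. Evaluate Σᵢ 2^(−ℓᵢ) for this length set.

With common denominator 2^6 = 64: Σ 2^(−ℓᵢ) = 8/64 + 1/64 + 32/64 + 1/64 + 16/64 + 16/64 + 32/64 + 32/64 + 32/64 = 170/64 = 2.65625.

2.65625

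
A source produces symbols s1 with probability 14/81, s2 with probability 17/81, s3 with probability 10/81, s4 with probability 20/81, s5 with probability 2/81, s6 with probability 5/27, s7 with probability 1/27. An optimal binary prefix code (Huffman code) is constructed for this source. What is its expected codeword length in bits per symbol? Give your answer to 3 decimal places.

2.605 bits/symbol

Repeatedly combine the two least-probable nodes; the expected code length is the sum of the merged weights.
merge 2/81 + 1/27 → 5/81
merge 5/81 + 10/81 → 5/27
merge 14/81 + 5/27 → 29/81
merge 5/27 + 17/81 → 32/81
merge 20/81 + 29/81 → 49/81
merge 32/81 + 49/81 → 1
L = 5/81 + 5/27 + 29/81 + 32/81 + 49/81 + 1 = 211/81 ≈ 2.605 bits/symbol.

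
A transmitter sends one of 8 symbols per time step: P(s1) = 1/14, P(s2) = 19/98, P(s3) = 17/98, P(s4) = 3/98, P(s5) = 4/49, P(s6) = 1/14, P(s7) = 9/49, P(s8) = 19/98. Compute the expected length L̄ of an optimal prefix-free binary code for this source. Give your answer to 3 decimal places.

Repeatedly combine the two least-probable nodes; the expected code length is the sum of the merged weights.
merge 3/98 + 1/14 → 5/49
merge 1/14 + 4/49 → 15/98
merge 5/49 + 15/98 → 25/98
merge 17/98 + 9/49 → 5/14
merge 19/98 + 19/98 → 19/49
merge 25/98 + 5/14 → 30/49
merge 19/49 + 30/49 → 1
L = 5/49 + 15/98 + 25/98 + 5/14 + 19/49 + 30/49 + 1 = 281/98 ≈ 2.867 bits/symbol.

2.867 bits/symbol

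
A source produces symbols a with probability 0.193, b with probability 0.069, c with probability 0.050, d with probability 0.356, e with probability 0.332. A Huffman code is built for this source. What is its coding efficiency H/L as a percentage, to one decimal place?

Entropy H = −Σ p log₂ p ≈ 1.9989 bits.
Huffman merges: 1/20+69/1000→119/1000; 119/1000+193/1000→39/125; 39/125+83/250→161/250; 89/250+161/250→1. L = 83/40 ≈ 2.0750.
Efficiency = H/L = 1.9989/2.0750 = 96.3%.

96.3%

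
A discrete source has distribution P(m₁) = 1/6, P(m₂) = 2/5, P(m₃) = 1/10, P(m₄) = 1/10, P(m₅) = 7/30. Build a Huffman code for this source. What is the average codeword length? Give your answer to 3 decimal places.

Repeatedly combine the two least-probable nodes; the expected code length is the sum of the merged weights.
merge 1/10 + 1/10 → 1/5
merge 1/6 + 1/5 → 11/30
merge 7/30 + 11/30 → 3/5
merge 2/5 + 3/5 → 1
L = 1/5 + 11/30 + 3/5 + 1 = 13/6 ≈ 2.167 bits/symbol.

2.167 bits/symbol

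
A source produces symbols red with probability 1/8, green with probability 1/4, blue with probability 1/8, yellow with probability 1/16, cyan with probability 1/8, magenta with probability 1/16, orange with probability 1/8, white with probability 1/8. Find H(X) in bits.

2.875 bits

Each probability is a power of 1/2, so log₂(1/p) is an integer.
H = Σ p·log₂(1/p) = 1/8·3 + 1/4·2 + 1/8·3 + 1/16·4 + 1/8·3 + 1/16·4 + 1/8·3 + 1/8·3 = 2.875 bits.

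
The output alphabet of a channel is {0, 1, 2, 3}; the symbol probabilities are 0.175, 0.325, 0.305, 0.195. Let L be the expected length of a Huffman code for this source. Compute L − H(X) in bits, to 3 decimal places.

0.051 bits

Entropy H = −Σ p log₂ p ≈ 1.9494 bits.
Huffman merges: 7/40+39/200→37/100; 61/200+13/40→63/100; 37/100+63/100→1. L = 2 ≈ 2.0000.
L − H = 2.0000 − 1.9494 = 0.051 bits.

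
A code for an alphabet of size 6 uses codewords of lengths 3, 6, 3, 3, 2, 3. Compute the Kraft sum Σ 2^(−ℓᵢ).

With common denominator 2^6 = 64: Σ 2^(−ℓᵢ) = 8/64 + 1/64 + 8/64 + 8/64 + 16/64 + 8/64 = 49/64 = 0.765625.

0.765625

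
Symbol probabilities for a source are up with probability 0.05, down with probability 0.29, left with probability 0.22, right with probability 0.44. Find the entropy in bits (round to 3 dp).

H = −Σ pᵢ log₂ pᵢ.
−0.05·log₂(0.05) = 0.2161
−0.29·log₂(0.29) = 0.5179
−0.22·log₂(0.22) = 0.4806
−0.44·log₂(0.44) = 0.5211
Sum ≈ 1.7357 → 1.736 bits.

1.736 bits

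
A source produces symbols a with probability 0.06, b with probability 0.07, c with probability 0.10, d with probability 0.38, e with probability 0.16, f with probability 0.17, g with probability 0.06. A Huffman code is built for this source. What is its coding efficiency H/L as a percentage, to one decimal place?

97.9%

Entropy H = −Σ p log₂ p ≈ 2.4759 bits.
Huffman merges: 3/50+3/50→3/25; 7/100+1/10→17/100; 3/25+4/25→7/25; 17/100+17/100→17/50; 7/25+17/50→31/50; 19/50+31/50→1. L = 253/100 ≈ 2.5300.
Efficiency = H/L = 2.4759/2.5300 = 97.9%.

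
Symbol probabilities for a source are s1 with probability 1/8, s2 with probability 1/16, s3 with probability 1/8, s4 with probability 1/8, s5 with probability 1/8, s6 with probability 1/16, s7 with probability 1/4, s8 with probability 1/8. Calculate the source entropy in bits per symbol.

Each probability is a power of 1/2, so log₂(1/p) is an integer.
H = Σ p·log₂(1/p) = 1/8·3 + 1/16·4 + 1/8·3 + 1/8·3 + 1/8·3 + 1/16·4 + 1/4·2 + 1/8·3 = 2.875 bits.

2.875 bits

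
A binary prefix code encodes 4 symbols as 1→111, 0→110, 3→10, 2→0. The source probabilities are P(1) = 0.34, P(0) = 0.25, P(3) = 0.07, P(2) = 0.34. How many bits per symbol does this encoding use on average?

L̄ = Σ pᵢ·ℓᵢ = 0.34·3 + 0.25·3 + 0.07·2 + 0.34·1 = 2.25 bits/symbol.

2.25 bits/symbol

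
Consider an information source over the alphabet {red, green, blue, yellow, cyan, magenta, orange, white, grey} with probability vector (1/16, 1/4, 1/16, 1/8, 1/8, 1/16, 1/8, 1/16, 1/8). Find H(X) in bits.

3 bits

Each probability is a power of 1/2, so log₂(1/p) is an integer.
H = Σ p·log₂(1/p) = 1/16·4 + 1/4·2 + 1/16·4 + 1/8·3 + 1/8·3 + 1/16·4 + 1/8·3 + 1/16·4 + 1/8·3 = 3 bits.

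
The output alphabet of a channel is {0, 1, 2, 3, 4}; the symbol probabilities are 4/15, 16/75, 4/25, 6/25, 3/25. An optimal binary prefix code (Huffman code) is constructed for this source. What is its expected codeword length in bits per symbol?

2.28 bits/symbol

Repeatedly combine the two least-probable nodes; the expected code length is the sum of the merged weights.
merge 3/25 + 4/25 → 7/25
merge 16/75 + 6/25 → 34/75
merge 4/15 + 7/25 → 41/75
merge 34/75 + 41/75 → 1
L = 7/25 + 34/75 + 41/75 + 1 = 57/25 = 2.28 bits/symbol.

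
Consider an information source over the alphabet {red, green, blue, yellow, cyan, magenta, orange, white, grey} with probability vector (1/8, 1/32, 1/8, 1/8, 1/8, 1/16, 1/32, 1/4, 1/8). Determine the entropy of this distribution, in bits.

2.9375 bits

Each probability is a power of 1/2, so log₂(1/p) is an integer.
H = Σ p·log₂(1/p) = 1/8·3 + 1/32·5 + 1/8·3 + 1/8·3 + 1/8·3 + 1/16·4 + 1/32·5 + 1/4·2 + 1/8·3 = 2.9375 bits.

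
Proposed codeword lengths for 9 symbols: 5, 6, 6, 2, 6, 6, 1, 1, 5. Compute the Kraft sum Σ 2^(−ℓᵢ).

1.375

With common denominator 2^6 = 64: Σ 2^(−ℓᵢ) = 2/64 + 1/64 + 1/64 + 16/64 + 1/64 + 1/64 + 32/64 + 32/64 + 2/64 = 88/64 = 1.375.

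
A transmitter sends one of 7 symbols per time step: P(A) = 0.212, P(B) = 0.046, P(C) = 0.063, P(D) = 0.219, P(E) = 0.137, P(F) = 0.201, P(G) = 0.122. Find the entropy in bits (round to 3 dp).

H = −Σ pᵢ log₂ pᵢ.
−0.212·log₂(0.212) = 0.4744
−0.046·log₂(0.046) = 0.2043
−0.063·log₂(0.063) = 0.2513
−0.219·log₂(0.219) = 0.4798
−0.137·log₂(0.137) = 0.3929
−0.201·log₂(0.201) = 0.4653
−0.122·log₂(0.122) = 0.3703
Sum ≈ 2.6383 → 2.638 bits.

2.638 bits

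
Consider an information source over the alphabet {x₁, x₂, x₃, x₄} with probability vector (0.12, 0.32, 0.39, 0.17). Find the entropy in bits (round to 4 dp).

H = −Σ pᵢ log₂ pᵢ.
−0.12·log₂(0.12) = 0.3671
−0.32·log₂(0.32) = 0.5260
−0.39·log₂(0.39) = 0.5298
−0.17·log₂(0.17) = 0.4346
Sum ≈ 1.8575 → 1.8575 bits.

1.8575 bits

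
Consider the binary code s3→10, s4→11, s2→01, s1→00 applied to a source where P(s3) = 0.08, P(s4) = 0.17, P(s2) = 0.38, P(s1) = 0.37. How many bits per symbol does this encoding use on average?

2 bits/symbol

L̄ = Σ pᵢ·ℓᵢ = 0.08·2 + 0.17·2 + 0.38·2 + 0.37·2 = 2 bits/symbol.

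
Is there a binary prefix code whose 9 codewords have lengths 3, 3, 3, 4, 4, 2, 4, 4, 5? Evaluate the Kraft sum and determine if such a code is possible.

0.90625; yes

With common denominator 2^5 = 32: Σ 2^(−ℓᵢ) = 4/32 + 4/32 + 4/32 + 2/32 + 2/32 + 8/32 + 2/32 + 2/32 + 1/32 = 29/32 = 0.90625.
Kraft's inequality requires Σ ≤ 1; here Σ = 0.90625 ≤ 1, so such a prefix code exists.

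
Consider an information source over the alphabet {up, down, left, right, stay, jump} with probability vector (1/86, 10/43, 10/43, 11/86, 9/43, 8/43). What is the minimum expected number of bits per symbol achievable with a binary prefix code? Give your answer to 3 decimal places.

2.465 bits/symbol

Repeatedly combine the two least-probable nodes; the expected code length is the sum of the merged weights.
merge 1/86 + 11/86 → 6/43
merge 6/43 + 8/43 → 14/43
merge 9/43 + 10/43 → 19/43
merge 10/43 + 14/43 → 24/43
merge 19/43 + 24/43 → 1
L = 6/43 + 14/43 + 19/43 + 24/43 + 1 = 106/43 ≈ 2.465 bits/symbol.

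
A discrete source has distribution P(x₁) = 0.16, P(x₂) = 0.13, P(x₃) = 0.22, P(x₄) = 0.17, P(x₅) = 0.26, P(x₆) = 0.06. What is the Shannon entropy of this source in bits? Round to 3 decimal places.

2.470 bits

H = −Σ pᵢ log₂ pᵢ.
−0.16·log₂(0.16) = 0.4230
−0.13·log₂(0.13) = 0.3826
−0.22·log₂(0.22) = 0.4806
−0.17·log₂(0.17) = 0.4346
−0.26·log₂(0.26) = 0.5053
−0.06·log₂(0.06) = 0.2435
Sum ≈ 2.4696 → 2.470 bits.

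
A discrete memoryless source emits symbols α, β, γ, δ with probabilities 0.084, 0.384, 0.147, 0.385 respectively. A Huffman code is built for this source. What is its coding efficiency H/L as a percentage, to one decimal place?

Entropy H = −Σ p log₂ p ≈ 1.7672 bits.
Huffman merges: 21/250+147/1000→231/1000; 231/1000+48/125→123/200; 77/200+123/200→1. L = 923/500 ≈ 1.8460.
Efficiency = H/L = 1.7672/1.8460 = 95.7%.

95.7%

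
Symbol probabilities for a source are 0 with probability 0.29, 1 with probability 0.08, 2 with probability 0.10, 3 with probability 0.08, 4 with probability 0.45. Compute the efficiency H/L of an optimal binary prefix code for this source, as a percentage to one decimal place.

99.1%

Entropy H = −Σ p log₂ p ≈ 1.9515 bits.
Huffman merges: 2/25+2/25→4/25; 1/10+4/25→13/50; 13/50+29/100→11/20; 9/20+11/20→1. L = 197/100 ≈ 1.9700.
Efficiency = H/L = 1.9515/1.9700 = 99.1%.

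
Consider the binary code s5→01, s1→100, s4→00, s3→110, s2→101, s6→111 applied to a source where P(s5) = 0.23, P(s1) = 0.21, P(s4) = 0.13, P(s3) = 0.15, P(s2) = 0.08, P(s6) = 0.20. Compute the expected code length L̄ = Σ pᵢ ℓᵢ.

L̄ = Σ pᵢ·ℓᵢ = 0.23·2 + 0.21·3 + 0.13·2 + 0.15·3 + 0.08·3 + 0.20·3 = 2.64 bits/symbol.

2.64 bits/symbol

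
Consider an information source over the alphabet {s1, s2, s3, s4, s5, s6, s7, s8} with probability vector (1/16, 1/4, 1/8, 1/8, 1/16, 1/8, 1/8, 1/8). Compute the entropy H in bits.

Each probability is a power of 1/2, so log₂(1/p) is an integer.
H = Σ p·log₂(1/p) = 1/16·4 + 1/4·2 + 1/8·3 + 1/8·3 + 1/16·4 + 1/8·3 + 1/8·3 + 1/8·3 = 2.875 bits.

2.875 bits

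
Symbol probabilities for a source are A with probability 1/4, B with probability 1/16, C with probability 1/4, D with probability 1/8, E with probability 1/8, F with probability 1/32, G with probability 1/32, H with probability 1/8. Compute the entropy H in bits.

2.6875 bits

Each probability is a power of 1/2, so log₂(1/p) is an integer.
H = Σ p·log₂(1/p) = 1/4·2 + 1/16·4 + 1/4·2 + 1/8·3 + 1/8·3 + 1/32·5 + 1/32·5 + 1/8·3 = 2.6875 bits.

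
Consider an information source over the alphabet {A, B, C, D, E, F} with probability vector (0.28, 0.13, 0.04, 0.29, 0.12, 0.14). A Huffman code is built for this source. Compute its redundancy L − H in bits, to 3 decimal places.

Entropy H = −Σ p log₂ p ≈ 2.3647 bits.
Huffman merges: 1/25+3/25→4/25; 13/100+7/50→27/100; 4/25+27/100→43/100; 7/25+29/100→57/100; 43/100+57/100→1. L = 243/100 ≈ 2.4300.
L − H = 2.4300 − 2.3647 = 0.065 bits.

0.065 bits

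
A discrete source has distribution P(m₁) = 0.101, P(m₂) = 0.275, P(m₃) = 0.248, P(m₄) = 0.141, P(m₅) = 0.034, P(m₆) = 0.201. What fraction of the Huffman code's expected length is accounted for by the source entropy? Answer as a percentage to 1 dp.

98.5%

Entropy H = −Σ p log₂ p ≈ 2.3747 bits.
Huffman merges: 17/500+101/1000→27/200; 27/200+141/1000→69/250; 201/1000+31/125→449/1000; 11/40+69/250→551/1000; 449/1000+551/1000→1. L = 2411/1000 ≈ 2.4110.
Efficiency = H/L = 2.3747/2.4110 = 98.5%.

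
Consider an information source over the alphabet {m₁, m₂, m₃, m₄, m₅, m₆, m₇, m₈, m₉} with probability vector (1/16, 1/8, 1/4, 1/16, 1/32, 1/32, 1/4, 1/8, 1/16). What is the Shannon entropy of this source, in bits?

2.8125 bits

Each probability is a power of 1/2, so log₂(1/p) is an integer.
H = Σ p·log₂(1/p) = 1/16·4 + 1/8·3 + 1/4·2 + 1/16·4 + 1/32·5 + 1/32·5 + 1/4·2 + 1/8·3 + 1/16·4 = 2.8125 bits.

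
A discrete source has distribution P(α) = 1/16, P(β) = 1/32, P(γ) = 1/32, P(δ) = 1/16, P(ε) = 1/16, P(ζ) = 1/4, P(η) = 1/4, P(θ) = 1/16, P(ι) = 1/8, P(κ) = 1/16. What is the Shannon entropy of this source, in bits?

Each probability is a power of 1/2, so log₂(1/p) is an integer.
H = Σ p·log₂(1/p) = 1/16·4 + 1/32·5 + 1/32·5 + 1/16·4 + 1/16·4 + 1/4·2 + 1/4·2 + 1/16·4 + 1/8·3 + 1/16·4 = 2.9375 bits.

2.9375 bits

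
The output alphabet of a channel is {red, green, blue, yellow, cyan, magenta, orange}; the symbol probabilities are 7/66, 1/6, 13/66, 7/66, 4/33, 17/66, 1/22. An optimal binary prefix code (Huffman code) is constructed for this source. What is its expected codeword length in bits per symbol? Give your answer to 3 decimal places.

2.697 bits/symbol

Repeatedly combine the two least-probable nodes; the expected code length is the sum of the merged weights.
merge 1/22 + 7/66 → 5/33
merge 7/66 + 4/33 → 5/22
merge 5/33 + 1/6 → 7/22
merge 13/66 + 5/22 → 14/33
merge 17/66 + 7/22 → 19/33
merge 14/33 + 19/33 → 1
L = 5/33 + 5/22 + 7/22 + 14/33 + 19/33 + 1 = 89/33 ≈ 2.697 bits/symbol.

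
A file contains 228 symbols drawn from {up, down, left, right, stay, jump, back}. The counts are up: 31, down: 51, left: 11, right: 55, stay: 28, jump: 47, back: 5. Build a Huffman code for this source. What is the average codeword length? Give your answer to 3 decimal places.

2.592 bits/symbol

Probabilities are the counts divided by 228.
Repeatedly combine the two least-probable nodes; the expected code length is the sum of the merged weights.
merge 5/228 + 11/228 → 4/57
merge 4/57 + 7/57 → 11/57
merge 31/228 + 11/57 → 25/76
merge 47/228 + 17/76 → 49/114
merge 55/228 + 25/76 → 65/114
merge 49/114 + 65/114 → 1
L = 4/57 + 11/57 + 25/76 + 49/114 + 65/114 + 1 = 197/76 ≈ 2.592 bits/symbol.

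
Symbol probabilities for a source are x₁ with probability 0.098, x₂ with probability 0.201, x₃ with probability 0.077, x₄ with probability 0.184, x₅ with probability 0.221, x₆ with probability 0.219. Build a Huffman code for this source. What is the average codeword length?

2.534 bits/symbol

Repeatedly combine the two least-probable nodes; the expected code length is the sum of the merged weights.
merge 77/1000 + 49/500 → 7/40
merge 7/40 + 23/125 → 359/1000
merge 201/1000 + 219/1000 → 21/50
merge 221/1000 + 359/1000 → 29/50
merge 21/50 + 29/50 → 1
L = 7/40 + 359/1000 + 21/50 + 29/50 + 1 = 1267/500 = 2.534 bits/symbol.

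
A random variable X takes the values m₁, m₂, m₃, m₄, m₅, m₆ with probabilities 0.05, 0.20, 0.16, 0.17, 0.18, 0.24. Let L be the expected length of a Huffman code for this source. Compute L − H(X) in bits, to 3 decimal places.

0.082 bits

Entropy H = −Σ p log₂ p ≈ 2.4775 bits.
Huffman merges: 1/20+4/25→21/100; 17/100+9/50→7/20; 1/5+21/100→41/100; 6/25+7/20→59/100; 41/100+59/100→1. L = 64/25 ≈ 2.5600.
L − H = 2.5600 − 2.4775 = 0.082 bits.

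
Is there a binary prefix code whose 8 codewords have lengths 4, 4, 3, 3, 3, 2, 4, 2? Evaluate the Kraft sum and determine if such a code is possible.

1.0625; no

With common denominator 2^4 = 16: Σ 2^(−ℓᵢ) = 1/16 + 1/16 + 2/16 + 2/16 + 2/16 + 4/16 + 1/16 + 4/16 = 17/16 = 1.0625.
Kraft's inequality requires Σ ≤ 1; here Σ = 1.0625 > 1, so no such prefix code exists.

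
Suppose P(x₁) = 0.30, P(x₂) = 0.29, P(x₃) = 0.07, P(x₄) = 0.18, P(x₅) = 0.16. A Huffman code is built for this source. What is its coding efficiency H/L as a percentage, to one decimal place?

97.6%

Entropy H = −Σ p log₂ p ≈ 2.1759 bits.
Huffman merges: 7/100+4/25→23/100; 9/50+23/100→41/100; 29/100+3/10→59/100; 41/100+59/100→1. L = 223/100 ≈ 2.2300.
Efficiency = H/L = 2.1759/2.2300 = 97.6%.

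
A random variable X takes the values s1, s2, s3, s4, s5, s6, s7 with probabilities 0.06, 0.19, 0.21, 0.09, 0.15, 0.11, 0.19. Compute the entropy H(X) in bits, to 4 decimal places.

H = −Σ pᵢ log₂ pᵢ.
−0.06·log₂(0.06) = 0.2435
−0.19·log₂(0.19) = 0.4552
−0.21·log₂(0.21) = 0.4728
−0.09·log₂(0.09) = 0.3127
−0.15·log₂(0.15) = 0.4105
−0.11·log₂(0.11) = 0.3503
−0.19·log₂(0.19) = 0.4552
Sum ≈ 2.7003 → 2.7003 bits.

2.7003 bits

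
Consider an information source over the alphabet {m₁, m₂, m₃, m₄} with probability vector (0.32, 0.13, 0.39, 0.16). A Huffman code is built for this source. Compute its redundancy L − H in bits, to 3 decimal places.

0.039 bits

Entropy H = −Σ p log₂ p ≈ 1.8615 bits.
Huffman merges: 13/100+4/25→29/100; 29/100+8/25→61/100; 39/100+61/100→1. L = 19/10 ≈ 1.9000.
L − H = 1.9000 − 1.8615 = 0.039 bits.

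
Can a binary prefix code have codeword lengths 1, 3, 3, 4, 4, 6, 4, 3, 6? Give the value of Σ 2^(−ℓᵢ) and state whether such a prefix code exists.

With common denominator 2^6 = 64: Σ 2^(−ℓᵢ) = 32/64 + 8/64 + 8/64 + 4/64 + 4/64 + 1/64 + 4/64 + 8/64 + 1/64 = 70/64 = 1.09375.
Kraft's inequality requires Σ ≤ 1; here Σ = 1.09375 > 1, so no such prefix code exists.

1.09375; no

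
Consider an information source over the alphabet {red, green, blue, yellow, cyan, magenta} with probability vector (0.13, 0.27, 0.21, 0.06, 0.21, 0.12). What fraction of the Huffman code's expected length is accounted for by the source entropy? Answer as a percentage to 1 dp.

98.3%

Entropy H = −Σ p log₂ p ≈ 2.4489 bits.
Huffman merges: 3/50+3/25→9/50; 13/100+9/50→31/100; 21/100+21/100→21/50; 27/100+31/100→29/50; 21/50+29/50→1. L = 249/100 ≈ 2.4900.
Efficiency = H/L = 2.4489/2.4900 = 98.3%.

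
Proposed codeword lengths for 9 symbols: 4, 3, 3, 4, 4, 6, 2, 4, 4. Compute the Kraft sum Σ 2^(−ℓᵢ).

0.828125

With common denominator 2^6 = 64: Σ 2^(−ℓᵢ) = 4/64 + 8/64 + 8/64 + 4/64 + 4/64 + 1/64 + 16/64 + 4/64 + 4/64 = 53/64 = 0.828125.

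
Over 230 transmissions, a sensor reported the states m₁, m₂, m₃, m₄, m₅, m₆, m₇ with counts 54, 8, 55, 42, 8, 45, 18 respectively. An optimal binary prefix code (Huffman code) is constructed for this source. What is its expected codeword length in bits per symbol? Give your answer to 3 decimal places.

2.548 bits/symbol

Probabilities are the counts divided by 230.
Repeatedly combine the two least-probable nodes; the expected code length is the sum of the merged weights.
merge 4/115 + 4/115 → 8/115
merge 8/115 + 9/115 → 17/115
merge 17/115 + 21/115 → 38/115
merge 9/46 + 27/115 → 99/230
merge 11/46 + 38/115 → 131/230
merge 99/230 + 131/230 → 1
L = 8/115 + 17/115 + 38/115 + 99/230 + 131/230 + 1 = 293/115 ≈ 2.548 bits/symbol.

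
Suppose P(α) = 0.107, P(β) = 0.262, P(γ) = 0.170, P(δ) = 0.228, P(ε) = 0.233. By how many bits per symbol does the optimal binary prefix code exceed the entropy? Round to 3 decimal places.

Entropy H = −Σ p log₂ p ≈ 2.2618 bits.
Huffman merges: 107/1000+17/100→277/1000; 57/250+233/1000→461/1000; 131/500+277/1000→539/1000; 461/1000+539/1000→1. L = 2277/1000 ≈ 2.2770.
L − H = 2.2770 − 2.2618 = 0.015 bits.

0.015 bits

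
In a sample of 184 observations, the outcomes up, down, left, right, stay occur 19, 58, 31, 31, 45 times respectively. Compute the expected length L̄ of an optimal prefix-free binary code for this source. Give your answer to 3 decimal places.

Probabilities are the counts divided by 184.
Repeatedly combine the two least-probable nodes; the expected code length is the sum of the merged weights.
merge 19/184 + 31/184 → 25/92
merge 31/184 + 45/184 → 19/46
merge 25/92 + 29/92 → 27/46
merge 19/46 + 27/46 → 1
L = 25/92 + 19/46 + 27/46 + 1 = 209/92 ≈ 2.272 bits/symbol.

2.272 bits/symbol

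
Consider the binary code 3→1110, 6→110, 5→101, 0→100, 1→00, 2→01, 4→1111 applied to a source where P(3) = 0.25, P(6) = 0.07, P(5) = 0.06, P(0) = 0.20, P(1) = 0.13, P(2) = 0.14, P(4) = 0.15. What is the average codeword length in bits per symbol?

L̄ = Σ pᵢ·ℓᵢ = 0.25·4 + 0.07·3 + 0.06·3 + 0.20·3 + 0.13·2 + 0.14·2 + 0.15·4 = 3.13 bits/symbol.

3.13 bits/symbol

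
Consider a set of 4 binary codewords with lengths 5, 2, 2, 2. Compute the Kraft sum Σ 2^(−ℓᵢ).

0.78125

With common denominator 2^5 = 32: Σ 2^(−ℓᵢ) = 1/32 + 8/32 + 8/32 + 8/32 = 25/32 = 0.78125.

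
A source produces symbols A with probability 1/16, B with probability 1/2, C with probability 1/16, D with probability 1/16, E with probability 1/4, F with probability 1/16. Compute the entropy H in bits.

Each probability is a power of 1/2, so log₂(1/p) is an integer.
H = Σ p·log₂(1/p) = 1/16·4 + 1/2·1 + 1/16·4 + 1/16·4 + 1/4·2 + 1/16·4 = 2 bits.

2 bits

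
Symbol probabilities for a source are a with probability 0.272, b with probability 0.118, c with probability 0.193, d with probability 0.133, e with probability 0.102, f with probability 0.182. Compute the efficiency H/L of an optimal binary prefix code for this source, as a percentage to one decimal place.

98.7%

Entropy H = −Σ p log₂ p ≈ 2.5031 bits.
Huffman merges: 51/500+59/500→11/50; 133/1000+91/500→63/200; 193/1000+11/50→413/1000; 34/125+63/200→587/1000; 413/1000+587/1000→1. L = 507/200 ≈ 2.5350.
Efficiency = H/L = 2.5031/2.5350 = 98.7%.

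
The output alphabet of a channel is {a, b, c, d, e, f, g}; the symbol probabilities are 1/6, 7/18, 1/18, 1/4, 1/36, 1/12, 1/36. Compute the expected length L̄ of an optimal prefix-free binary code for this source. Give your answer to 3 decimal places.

Repeatedly combine the two least-probable nodes; the expected code length is the sum of the merged weights.
merge 1/36 + 1/36 → 1/18
merge 1/18 + 1/18 → 1/9
merge 1/12 + 1/9 → 7/36
merge 1/6 + 7/36 → 13/36
merge 1/4 + 13/36 → 11/18
merge 7/18 + 11/18 → 1
L = 1/18 + 1/9 + 7/36 + 13/36 + 11/18 + 1 = 7/3 ≈ 2.333 bits/symbol.

2.333 bits/symbol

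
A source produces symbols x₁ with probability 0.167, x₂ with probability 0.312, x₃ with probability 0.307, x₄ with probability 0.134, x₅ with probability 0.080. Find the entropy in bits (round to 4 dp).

H = −Σ pᵢ log₂ pᵢ.
−0.167·log₂(0.167) = 0.4312
−0.312·log₂(0.312) = 0.5243
−0.307·log₂(0.307) = 0.5230
−0.134·log₂(0.134) = 0.3886
−0.080·log₂(0.080) = 0.2915
Sum ≈ 2.1586 → 2.1586 bits.

2.1586 bits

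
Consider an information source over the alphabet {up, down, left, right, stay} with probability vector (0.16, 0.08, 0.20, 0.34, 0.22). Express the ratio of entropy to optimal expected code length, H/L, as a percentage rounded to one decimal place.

97.7%

Entropy H = −Σ p log₂ p ≈ 2.1887 bits.
Huffman merges: 2/25+4/25→6/25; 1/5+11/50→21/50; 6/25+17/50→29/50; 21/50+29/50→1. L = 56/25 ≈ 2.2400.
Efficiency = H/L = 2.1887/2.2400 = 97.7%.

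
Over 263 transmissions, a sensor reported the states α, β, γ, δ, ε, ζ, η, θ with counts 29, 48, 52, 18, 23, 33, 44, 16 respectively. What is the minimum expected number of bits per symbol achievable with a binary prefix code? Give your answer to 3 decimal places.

2.932 bits/symbol

Probabilities are the counts divided by 263.
Repeatedly combine the two least-probable nodes; the expected code length is the sum of the merged weights.
merge 16/263 + 18/263 → 34/263
merge 23/263 + 29/263 → 52/263
merge 33/263 + 34/263 → 67/263
merge 44/263 + 48/263 → 92/263
merge 52/263 + 52/263 → 104/263
merge 67/263 + 92/263 → 159/263
merge 104/263 + 159/263 → 1
L = 34/263 + 52/263 + 67/263 + 92/263 + 104/263 + 159/263 + 1 = 771/263 ≈ 2.932 bits/symbol.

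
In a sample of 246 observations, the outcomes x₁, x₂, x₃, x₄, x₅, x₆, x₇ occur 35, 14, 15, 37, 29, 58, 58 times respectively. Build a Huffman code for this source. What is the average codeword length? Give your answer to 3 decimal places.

Probabilities are the counts divided by 246.
Repeatedly combine the two least-probable nodes; the expected code length is the sum of the merged weights.
merge 7/123 + 5/82 → 29/246
merge 29/246 + 29/246 → 29/123
merge 35/246 + 37/246 → 12/41
merge 29/123 + 29/123 → 58/123
merge 29/123 + 12/41 → 65/123
merge 58/123 + 65/123 → 1
L = 29/246 + 29/123 + 12/41 + 58/123 + 65/123 + 1 = 217/82 ≈ 2.646 bits/symbol.

2.646 bits/symbol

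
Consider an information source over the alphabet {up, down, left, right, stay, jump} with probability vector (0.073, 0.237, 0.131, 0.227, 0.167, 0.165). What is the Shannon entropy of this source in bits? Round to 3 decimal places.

H = −Σ pᵢ log₂ pᵢ.
−0.073·log₂(0.073) = 0.2756
−0.237·log₂(0.237) = 0.4923
−0.131·log₂(0.131) = 0.3841
−0.227·log₂(0.227) = 0.4856
−0.167·log₂(0.167) = 0.4312
−0.165·log₂(0.165) = 0.4289
Sum ≈ 2.4978 → 2.498 bits.

2.498 bits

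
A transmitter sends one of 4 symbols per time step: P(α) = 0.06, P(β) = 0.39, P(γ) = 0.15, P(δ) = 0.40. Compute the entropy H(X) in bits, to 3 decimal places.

H = −Σ pᵢ log₂ pᵢ.
−0.06·log₂(0.06) = 0.2435
−0.39·log₂(0.39) = 0.5298
−0.15·log₂(0.15) = 0.4105
−0.40·log₂(0.40) = 0.5288
Sum ≈ 1.7126 → 1.713 bits.

1.713 bits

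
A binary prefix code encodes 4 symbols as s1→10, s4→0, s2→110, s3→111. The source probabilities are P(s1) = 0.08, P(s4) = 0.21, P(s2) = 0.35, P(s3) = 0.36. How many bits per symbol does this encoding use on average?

L̄ = Σ pᵢ·ℓᵢ = 0.08·2 + 0.21·1 + 0.35·3 + 0.36·3 = 2.5 bits/symbol.

2.5 bits/symbol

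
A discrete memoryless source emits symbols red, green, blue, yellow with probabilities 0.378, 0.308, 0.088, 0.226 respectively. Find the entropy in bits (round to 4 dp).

H = −Σ pᵢ log₂ pᵢ.
−0.378·log₂(0.378) = 0.5305
−0.308·log₂(0.308) = 0.5233
−0.088·log₂(0.088) = 0.3086
−0.226·log₂(0.226) = 0.4849
Sum ≈ 1.8473 → 1.8473 bits.

1.8473 bits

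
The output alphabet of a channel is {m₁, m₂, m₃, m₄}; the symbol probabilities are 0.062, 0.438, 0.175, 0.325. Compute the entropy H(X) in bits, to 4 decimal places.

1.7374 bits

H = −Σ pᵢ log₂ pᵢ.
−0.062·log₂(0.062) = 0.2487
−0.438·log₂(0.438) = 0.5217
−0.175·log₂(0.175) = 0.4401
−0.325·log₂(0.325) = 0.5270
Sum ≈ 1.7374 → 1.7374 bits.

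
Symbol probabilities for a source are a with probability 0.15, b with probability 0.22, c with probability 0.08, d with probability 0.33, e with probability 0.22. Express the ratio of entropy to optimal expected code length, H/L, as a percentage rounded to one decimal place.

98.3%

Entropy H = −Σ p log₂ p ≈ 2.1910 bits.
Huffman merges: 2/25+3/20→23/100; 11/50+11/50→11/25; 23/100+33/100→14/25; 11/25+14/25→1. L = 223/100 ≈ 2.2300.
Efficiency = H/L = 2.1910/2.2300 = 98.3%.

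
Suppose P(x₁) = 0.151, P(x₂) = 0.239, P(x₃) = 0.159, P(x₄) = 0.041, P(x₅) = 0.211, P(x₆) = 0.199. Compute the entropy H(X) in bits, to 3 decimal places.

2.453 bits

H = −Σ pᵢ log₂ pᵢ.
−0.151·log₂(0.151) = 0.4118
−0.239·log₂(0.239) = 0.4935
−0.159·log₂(0.159) = 0.4218
−0.041·log₂(0.041) = 0.1889
−0.211·log₂(0.211) = 0.4736
−0.199·log₂(0.199) = 0.4635
Sum ≈ 2.4532 → 2.453 bits.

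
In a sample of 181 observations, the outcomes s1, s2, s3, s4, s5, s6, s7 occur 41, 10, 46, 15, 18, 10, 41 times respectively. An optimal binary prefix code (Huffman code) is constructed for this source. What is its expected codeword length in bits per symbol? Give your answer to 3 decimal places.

Probabilities are the counts divided by 181.
Repeatedly combine the two least-probable nodes; the expected code length is the sum of the merged weights.
merge 10/181 + 10/181 → 20/181
merge 15/181 + 18/181 → 33/181
merge 20/181 + 33/181 → 53/181
merge 41/181 + 41/181 → 82/181
merge 46/181 + 53/181 → 99/181
merge 82/181 + 99/181 → 1
L = 20/181 + 33/181 + 53/181 + 82/181 + 99/181 + 1 = 468/181 ≈ 2.586 bits/symbol.

2.586 bits/symbol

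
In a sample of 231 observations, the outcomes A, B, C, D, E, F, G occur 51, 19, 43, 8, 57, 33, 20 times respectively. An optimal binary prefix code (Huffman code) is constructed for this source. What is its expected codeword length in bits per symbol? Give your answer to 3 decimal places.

Probabilities are the counts divided by 231.
Repeatedly combine the two least-probable nodes; the expected code length is the sum of the merged weights.
merge 8/231 + 19/231 → 9/77
merge 20/231 + 9/77 → 47/231
merge 1/7 + 43/231 → 76/231
merge 47/231 + 17/77 → 14/33
merge 19/77 + 76/231 → 19/33
merge 14/33 + 19/33 → 1
L = 9/77 + 47/231 + 76/231 + 14/33 + 19/33 + 1 = 204/77 ≈ 2.649 bits/symbol.

2.649 bits/symbol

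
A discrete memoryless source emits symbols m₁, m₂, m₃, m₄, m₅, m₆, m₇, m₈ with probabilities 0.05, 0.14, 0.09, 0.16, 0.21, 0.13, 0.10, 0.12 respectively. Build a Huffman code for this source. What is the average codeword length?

2.93 bits/symbol

Repeatedly combine the two least-probable nodes; the expected code length is the sum of the merged weights.
merge 1/20 + 9/100 → 7/50
merge 1/10 + 3/25 → 11/50
merge 13/100 + 7/50 → 27/100
merge 7/50 + 4/25 → 3/10
merge 21/100 + 11/50 → 43/100
merge 27/100 + 3/10 → 57/100
merge 43/100 + 57/100 → 1
L = 7/50 + 11/50 + 27/100 + 3/10 + 43/100 + 57/100 + 1 = 293/100 = 2.93 bits/symbol.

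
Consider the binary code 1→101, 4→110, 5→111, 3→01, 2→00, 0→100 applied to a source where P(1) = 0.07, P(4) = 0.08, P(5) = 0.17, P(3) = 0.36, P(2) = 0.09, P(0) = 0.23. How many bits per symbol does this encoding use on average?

2.55 bits/symbol

L̄ = Σ pᵢ·ℓᵢ = 0.07·3 + 0.08·3 + 0.17·3 + 0.36·2 + 0.09·2 + 0.23·3 = 2.55 bits/symbol.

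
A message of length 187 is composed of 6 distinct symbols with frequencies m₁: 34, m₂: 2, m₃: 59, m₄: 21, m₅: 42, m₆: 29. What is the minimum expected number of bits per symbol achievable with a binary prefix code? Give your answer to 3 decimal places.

Probabilities are the counts divided by 187.
Repeatedly combine the two least-probable nodes; the expected code length is the sum of the merged weights.
merge 2/187 + 21/187 → 23/187
merge 23/187 + 29/187 → 52/187
merge 2/11 + 42/187 → 76/187
merge 52/187 + 59/187 → 111/187
merge 76/187 + 111/187 → 1
L = 23/187 + 52/187 + 76/187 + 111/187 + 1 = 449/187 ≈ 2.401 bits/symbol.

2.401 bits/symbol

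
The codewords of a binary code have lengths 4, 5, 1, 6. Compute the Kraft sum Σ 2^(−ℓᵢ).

With common denominator 2^6 = 64: Σ 2^(−ℓᵢ) = 4/64 + 2/64 + 32/64 + 1/64 = 39/64 = 0.609375.

0.609375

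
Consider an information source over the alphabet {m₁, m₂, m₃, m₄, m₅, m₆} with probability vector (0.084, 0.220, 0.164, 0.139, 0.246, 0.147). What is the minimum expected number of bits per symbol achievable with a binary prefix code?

Repeatedly combine the two least-probable nodes; the expected code length is the sum of the merged weights.
merge 21/250 + 139/1000 → 223/1000
merge 147/1000 + 41/250 → 311/1000
merge 11/50 + 223/1000 → 443/1000
merge 123/500 + 311/1000 → 557/1000
merge 443/1000 + 557/1000 → 1
L = 223/1000 + 311/1000 + 443/1000 + 557/1000 + 1 = 1267/500 = 2.534 bits/symbol.

2.534 bits/symbol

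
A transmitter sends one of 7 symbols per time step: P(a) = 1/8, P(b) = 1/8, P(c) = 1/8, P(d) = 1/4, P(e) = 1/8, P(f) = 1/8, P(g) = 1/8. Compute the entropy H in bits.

2.75 bits

Each probability is a power of 1/2, so log₂(1/p) is an integer.
H = Σ p·log₂(1/p) = 1/8·3 + 1/8·3 + 1/8·3 + 1/4·2 + 1/8·3 + 1/8·3 + 1/8·3 = 2.75 bits.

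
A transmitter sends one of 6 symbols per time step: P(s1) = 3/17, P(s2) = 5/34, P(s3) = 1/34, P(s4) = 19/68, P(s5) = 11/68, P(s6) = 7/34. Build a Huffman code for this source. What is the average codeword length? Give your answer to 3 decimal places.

Repeatedly combine the two least-probable nodes; the expected code length is the sum of the merged weights.
merge 1/34 + 5/34 → 3/17
merge 11/68 + 3/17 → 23/68
merge 3/17 + 7/34 → 13/34
merge 19/68 + 23/68 → 21/34
merge 13/34 + 21/34 → 1
L = 3/17 + 23/68 + 13/34 + 21/34 + 1 = 171/68 ≈ 2.515 bits/symbol.

2.515 bits/symbol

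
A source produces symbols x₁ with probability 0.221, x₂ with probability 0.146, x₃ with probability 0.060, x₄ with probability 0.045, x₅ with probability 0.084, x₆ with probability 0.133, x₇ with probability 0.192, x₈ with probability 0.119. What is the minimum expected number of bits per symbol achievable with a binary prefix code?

Repeatedly combine the two least-probable nodes; the expected code length is the sum of the merged weights.
merge 9/200 + 3/50 → 21/200
merge 21/250 + 21/200 → 189/1000
merge 119/1000 + 133/1000 → 63/250
merge 73/500 + 189/1000 → 67/200
merge 24/125 + 221/1000 → 413/1000
merge 63/250 + 67/200 → 587/1000
merge 413/1000 + 587/1000 → 1
L = 21/200 + 189/1000 + 63/250 + 67/200 + 413/1000 + 587/1000 + 1 = 2881/1000 = 2.881 bits/symbol.

2.881 bits/symbol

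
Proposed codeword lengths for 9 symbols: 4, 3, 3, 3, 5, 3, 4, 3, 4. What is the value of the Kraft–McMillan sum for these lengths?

0.84375

With common denominator 2^5 = 32: Σ 2^(−ℓᵢ) = 2/32 + 4/32 + 4/32 + 4/32 + 1/32 + 4/32 + 2/32 + 4/32 + 2/32 = 27/32 = 0.84375.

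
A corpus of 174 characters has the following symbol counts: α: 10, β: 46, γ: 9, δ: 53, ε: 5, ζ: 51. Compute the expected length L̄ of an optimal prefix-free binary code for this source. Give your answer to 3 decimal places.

2.218 bits/symbol

Probabilities are the counts divided by 174.
Repeatedly combine the two least-probable nodes; the expected code length is the sum of the merged weights.
merge 5/174 + 3/58 → 7/87
merge 5/87 + 7/87 → 4/29
merge 4/29 + 23/87 → 35/87
merge 17/58 + 53/174 → 52/87
merge 35/87 + 52/87 → 1
L = 7/87 + 4/29 + 35/87 + 52/87 + 1 = 193/87 ≈ 2.218 bits/symbol.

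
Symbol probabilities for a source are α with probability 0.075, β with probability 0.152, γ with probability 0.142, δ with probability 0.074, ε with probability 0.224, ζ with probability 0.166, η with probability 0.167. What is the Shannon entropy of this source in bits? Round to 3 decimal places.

2.716 bits

H = −Σ pᵢ log₂ pᵢ.
−0.075·log₂(0.075) = 0.2803
−0.152·log₂(0.152) = 0.4131
−0.142·log₂(0.142) = 0.3999
−0.074·log₂(0.074) = 0.2780
−0.224·log₂(0.224) = 0.4835
−0.166·log₂(0.166) = 0.4301
−0.167·log₂(0.167) = 0.4312
Sum ≈ 2.7160 → 2.716 bits.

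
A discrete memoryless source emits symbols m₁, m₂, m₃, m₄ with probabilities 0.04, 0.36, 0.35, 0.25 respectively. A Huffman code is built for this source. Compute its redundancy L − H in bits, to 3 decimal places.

0.184 bits

Entropy H = −Σ p log₂ p ≈ 1.7465 bits.
Huffman merges: 1/25+1/4→29/100; 29/100+7/20→16/25; 9/25+16/25→1. L = 193/100 ≈ 1.9300.
L − H = 1.9300 − 1.7465 = 0.184 bits.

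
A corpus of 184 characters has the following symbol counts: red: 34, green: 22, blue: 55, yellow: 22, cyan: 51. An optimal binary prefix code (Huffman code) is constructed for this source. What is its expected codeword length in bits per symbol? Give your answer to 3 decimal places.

2.239 bits/symbol

Probabilities are the counts divided by 184.
Repeatedly combine the two least-probable nodes; the expected code length is the sum of the merged weights.
merge 11/92 + 11/92 → 11/46
merge 17/92 + 11/46 → 39/92
merge 51/184 + 55/184 → 53/92
merge 39/92 + 53/92 → 1
L = 11/46 + 39/92 + 53/92 + 1 = 103/46 ≈ 2.239 bits/symbol.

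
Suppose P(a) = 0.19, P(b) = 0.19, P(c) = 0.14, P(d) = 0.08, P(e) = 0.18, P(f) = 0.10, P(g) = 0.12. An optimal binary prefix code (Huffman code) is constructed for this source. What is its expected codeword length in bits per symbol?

Repeatedly combine the two least-probable nodes; the expected code length is the sum of the merged weights.
merge 2/25 + 1/10 → 9/50
merge 3/25 + 7/50 → 13/50
merge 9/50 + 9/50 → 9/25
merge 19/100 + 19/100 → 19/50
merge 13/50 + 9/25 → 31/50
merge 19/50 + 31/50 → 1
L = 9/50 + 13/50 + 9/25 + 19/50 + 31/50 + 1 = 14/5 = 2.8 bits/symbol.

2.8 bits/symbol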